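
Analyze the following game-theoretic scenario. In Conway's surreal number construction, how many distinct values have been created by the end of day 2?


Day 0: {|} = 0 is born. Count = 1.
Day n: the number of surreal numbers born by day n is 2^(n+1) - 1.
By day 0: 2^1 - 1 = 1
By day 1: 2^2 - 1 = 3
By day 2: 2^3 - 1 = 7
By day 2: 7 surreal numbers.

7


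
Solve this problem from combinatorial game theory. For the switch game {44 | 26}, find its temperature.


The game is {44 | 26}, a switch {a | b} with numbers a > b.
Cooling {a | b} by t gives {a - t | b + t}, which stops being hot when a - t = b + t, i.e. at t = (a - b)/2. So the temperature of a switch is (a - b)/2.
Temperature = (Left option - Right option) / 2
= (44 - (26)) / 2
= 18 / 2
= 9

9


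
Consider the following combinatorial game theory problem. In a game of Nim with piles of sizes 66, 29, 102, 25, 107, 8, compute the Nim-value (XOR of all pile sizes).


We need the XOR (exclusive or) of all pile sizes.
After XOR-ing pile 1 (size 66): 0 XOR 66 = 66
After XOR-ing pile 2 (size 29): 66 XOR 29 = 95
After XOR-ing pile 3 (size 102): 95 XOR 102 = 57
After XOR-ing pile 4 (size 25): 57 XOR 25 = 32
After XOR-ing pile 5 (size 107): 32 XOR 107 = 75
After XOR-ing pile 6 (size 8): 75 XOR 8 = 67
The Nim-value of this position is 67.

67


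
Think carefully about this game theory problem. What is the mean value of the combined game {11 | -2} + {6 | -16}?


G1 = {11 | -2}, G2 = {6 | -16}
Each is a switch {a | b} with numbers a > b; its mean value is (a + b)/2, and mean value is additive over game sums: m(G1 + G2) = m(G1) + m(G2).
Mean of G1 = (11 + (-2))/2 = 9/2 = 9/2
Mean of G2 = (6 + (-16))/2 = -10/2 = -5
Mean of G1 + G2 = 9/2 + -5 = -1/2

-1/2


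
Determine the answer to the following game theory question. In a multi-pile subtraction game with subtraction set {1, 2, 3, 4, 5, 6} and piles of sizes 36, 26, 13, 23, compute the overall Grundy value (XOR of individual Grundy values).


Subtraction set: {1, 2, 3, 4, 5, 6}
For this subtraction set, G(n) = n mod 7 (period = max + 1 = 7).
Pile 1 (size 36): G(36) = 36 mod 7 = 1
Pile 2 (size 26): G(26) = 26 mod 7 = 5
Pile 3 (size 13): G(13) = 13 mod 7 = 6
Pile 4 (size 23): G(23) = 23 mod 7 = 2
Total Grundy value = XOR of all: 1 XOR 5 XOR 6 XOR 2 = 0

0


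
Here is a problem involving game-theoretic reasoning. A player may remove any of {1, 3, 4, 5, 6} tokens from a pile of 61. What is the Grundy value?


The subtraction set is S = {1, 3, 4, 5, 6}.
G(k) = mex{ G(k - s) : s in S, s <= k }. We compute iteratively: G(0) = 0.
G(1) = mex({0}) = 1
G(2) = mex({1}) = 0
G(3) = mex({0}) = 1
G(4) = mex({0, 1}) = 2
G(5) = mex({0, 1, 2}) = 3
G(6) = mex({0, 1, 3}) = 2
G(7) = mex({0, 1, 2}) = 3
G(8) = mex({0, 1, 2, 3}) = 4
G(9) = mex({1, 2, 3, 4}) = 0
G(10) = mex({0, 2, 3}) = 1
G(11) = mex({1, 2, 3, 4}) = 0
G(12) = mex({0, 2, 3, 4}) = 1
G(13) = mex({0, 1, 3, 4}) = 2
G(14) = mex({0, 1, 2, 4}) = 3
Observe that G(9)..G(14) = 0, 1, 0, 1, 2, 3 repeats G(0)..G(5) = 0, 1, 0, 1, 2, 3.
For k >= max(S) = 6, G(k) is determined by the previous 6 values G(k-6)..G(k-1); a window of 6 consecutive values has recurred shifted by 9, so by induction G(k + 9) = G(k) for all k >= 0: the sequence is periodic from the start with period 9.
One period: G(0..8) = 0, 1, 0, 1, 2, 3, 2, 3, 4.
61 mod 9 = 7, so G(61) = G(7) = 3.

3


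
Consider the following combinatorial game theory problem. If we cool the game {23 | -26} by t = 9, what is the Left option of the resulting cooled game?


Original game: {23 | -26} (a switch {a | b} with a > b).
Cooling by t (for t below the temperature (a - b)/2 = 49/2) taxes each move by t: {a | b} cooled by t is {a - t | b + t}.
Cooling amount: t = 9
Cooled Left option: 23 - 9 = 14
Cooled Right option: -26 + 9 = -17
Cooled game: {14 | -17}
Left option = 14

14


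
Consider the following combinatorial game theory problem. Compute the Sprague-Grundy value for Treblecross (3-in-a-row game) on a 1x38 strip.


Treblecross: place X on empty cells; 3-in-a-row wins.
Playing within two cells of an existing X lets the opponent win at once, so sensible play treats the cells i-2..i+2 around each X as dead. The player left with no safe cell loses, so this is a normal-play take-away game on strips of safe cells.
Placing X at cell i (0-indexed) of a strip of k safe cells leaves independent strips of sizes max(0, i-2) and max(0, k-i-3). Hence G(k) = mex{ G(max(0,i-2)) XOR G(max(0,k-i-3)) : 0 <= i < k }, with G(0) = 0.
G(1): splits (0,0):0^0=0 -> mex({0}) = 1
G(2): splits (0,0):0^0=0 -> mex({0}) = 1
G(3): splits (0,0):0^0=0 -> mex({0}) = 1
G(4): splits (0,1):0^1=1 (0,0):0^0=0 -> mex({0, 1}) = 2
G(5): splits (0,2):0^1=1 (0,1):0^1=1 (0,0):0^0=0 -> mex({0, 1}) = 2
G(6) = mex({1}) = 0
G(7) = mex({0, 1, 2}) = 3
G(8) = mex({0, 1, 2}) = 3
G(9) = mex({0, 2}) = 1
G(10) = mex({0, 2, 3}) = 1
G(11) = mex({0, 3}) = 1
G(12) = mex({1, 3}) = 0
G(13) = mex({0, 1, 2, 3}) = 4
G(14) = mex({0, 1, 2}) = 3
G(15) = mex({0, 1, 2}) = 3
G(16) = mex({0, 1, 2, 4}) = 3
G(17) = mex({0, 1, 3, 4}) = 2
G(18) = mex({0, 1, 3, 4}) = 2
G(19) = mex({0, 1, 3, 5}) = 2
G(20) = mex({0, 1, 2, 3, 5}) = 4
G(21) = mex({0, 1, 2, 3, 5}) = 4
G(22) = mex({1, 2, 6}) = 0
G(23) = mex({0, 1, 2, 3, 4, 6}) = 5
G(24) = mex({0, 1, 2, 3, 4}) = 5
G(25) = mex({0, 1, 3, 4, 7}) = 2
G(26) = mex({0, 1, 3, 4, 5, 7}) = 2
G(27) = mex({0, 1, 3, 5}) = 2
G(28) = mex({0, 1, 2, 5}) = 3
G(29) = mex({0, 1, 2, 4, 5, 6}) = 3
G(30) = mex({1, 2, 4, 6}) = 0
G(31) = mex({0, 1, 2, 3, 4, 6}) = 5
G(32) = mex({1, 2, 3, 4, 7}) = 0
G(33) = mex({0, 3, 7}) = 1
G(34) = mex({0, 2, 3, 5, 7}) = 1
G(35) = mex({0, 2, 3, 5, 6}) = 1
G(36) = mex({0, 1, 2, 5, 6}) = 3
G(37) = mex({0, 1, 2, 4, 5, 6}) = 3
G(38) = mex({0, 1, 2, 4}) = 3
Therefore G(38) = 3.

3


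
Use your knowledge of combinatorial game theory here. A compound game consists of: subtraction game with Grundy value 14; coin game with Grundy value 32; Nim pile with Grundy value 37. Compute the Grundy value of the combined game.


By the Sprague-Grundy theorem, the Grundy value of a sum of games is the XOR of individual Grundy values.
subtraction game: Grundy value = 14. Running XOR: 0 XOR 14 = 14
coin game: Grundy value = 32. Running XOR: 14 XOR 32 = 46
Nim pile: Grundy value = 37. Running XOR: 46 XOR 37 = 11
The combined Grundy value is 11.

11


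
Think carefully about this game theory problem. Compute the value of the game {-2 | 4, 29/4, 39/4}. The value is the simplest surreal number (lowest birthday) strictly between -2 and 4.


Left options: {-2}, max = -2
Right options: {4, 29/4, 39/4}, min = 4
All options are numbers and max(Left) < min(Right), so by the simplicity theorem the value is the simplest (earliest-born) number strictly between -2 and 4.
Integers -1 through 3 all lie strictly between -2 and 4.
Among integers, the simplest (lowest birthday = smallest |n|; 0 is born on day 0, +-n on day n) is 0.
No non-integer in the interval can be simpler: if x is a non-integer in the interval, then floor(x) or ceil(x) also lies in the interval (the interval contains an integer), and both are proper prefixes of x's sign expansion, i.e. born earlier. So the game value is 0.
Game value = 0

0


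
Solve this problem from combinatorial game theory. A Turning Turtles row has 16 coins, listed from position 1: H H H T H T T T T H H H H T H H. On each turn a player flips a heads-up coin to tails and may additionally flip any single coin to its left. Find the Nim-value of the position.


Coins: H H H T H T T T T H H H H T H H
Key fact: a single head at position k behaves exactly like a Nim heap of size k (turning it to T and optionally flipping a coin at j < k corresponds to moving the heap from k to j, or to 0), and heads combine as a disjunctive sum (two heads at the same place would cancel, matching j XOR j = 0). So the Nim-value is the XOR of the 1-indexed positions of the heads.
Face-up positions (1-indexed): [1, 2, 3, 5, 10, 11, 12, 13, 15, 16]
XOR 0 with 1: 0 XOR 1 = 1
XOR 1 with 2: 1 XOR 2 = 3
XOR 3 with 3: 3 XOR 3 = 0
XOR 0 with 5: 0 XOR 5 = 5
XOR 5 with 10: 5 XOR 10 = 15
XOR 15 with 11: 15 XOR 11 = 4
XOR 4 with 12: 4 XOR 12 = 8
XOR 8 with 13: 8 XOR 13 = 5
XOR 5 with 15: 5 XOR 15 = 10
XOR 10 with 16: 10 XOR 16 = 26
Nim-value = 26

26


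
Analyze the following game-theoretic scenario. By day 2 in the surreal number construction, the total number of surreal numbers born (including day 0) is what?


Day 0: {|} = 0 is born. Count = 1.
Day n: the number of surreal numbers born by day n is 2^(n+1) - 1.
By day 0: 2^1 - 1 = 1
By day 1: 2^2 - 1 = 3
By day 2: 2^3 - 1 = 7
By day 2: 7 surreal numbers.

7


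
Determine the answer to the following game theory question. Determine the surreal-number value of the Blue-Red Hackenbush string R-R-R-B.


Edges (from ground): R-R-R-B
By Berlekamp's sign-expansion rule, a Blue-Red Hackenbush stalk has the value of the surreal number whose sign sequence is the edge sequence with B -> + and R -> -.
Sign sequence: ---+
Trace the sign expansion in the surreal number tree, starting from 0:
Edge 1: R (sign -) -> bounds (-inf, 0), value = -1
Edge 2: R (sign -) -> bounds (-inf, -1), value = -2
Edge 3: R (sign -) -> bounds (-inf, -2), value = -3
Edge 4: B (sign +) -> bounds (-3, -2), value = -5/2
Game value = -5/2

-5/2


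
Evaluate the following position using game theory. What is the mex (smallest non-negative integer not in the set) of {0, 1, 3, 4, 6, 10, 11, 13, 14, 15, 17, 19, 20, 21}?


Set = {0, 1, 3, 4, 6, 10, 11, 13, 14, 15, 17, 19, 20, 21}
0 is in the set.
1 is in the set.
2 is NOT in the set. This is the mex.
mex = 2

2


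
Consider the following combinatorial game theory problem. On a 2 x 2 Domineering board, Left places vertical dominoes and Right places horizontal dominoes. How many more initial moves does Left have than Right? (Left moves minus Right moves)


Board is 2 x 2 (rows x cols).
Left (vertical) placements: (rows-1) * cols = 1 * 2 = 2
Right (horizontal) placements: rows * (cols-1) = 2 * 1 = 2
Advantage = Left - Right = 2 - 2 = 0

0


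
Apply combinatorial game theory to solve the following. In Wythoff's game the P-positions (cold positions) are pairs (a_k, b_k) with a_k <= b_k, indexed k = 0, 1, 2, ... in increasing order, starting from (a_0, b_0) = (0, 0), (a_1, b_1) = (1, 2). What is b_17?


By Wythoff's theorem, a_k = floor(k * phi) and b_k = floor(k * phi^2) = a_k + k, where phi = (1 + sqrt(5))/2 is the golden ratio.
phi = (1 + sqrt(5))/2 = 1.618034
phi^2 = phi + 1 = 2.618034
k = 17
k * phi^2 = 17 * 2.618034 = 44.506578
b_17 = floor(k * phi^2) = 44 (check: a_17 + k = 27 + 17 = 44)

44


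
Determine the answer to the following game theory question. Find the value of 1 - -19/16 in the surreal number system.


x = 1, y = -19/16
Converting to common denominator: 16
x = 16/16, y = -19/16
x - y = 1 - -19/16 = 35/16

35/16


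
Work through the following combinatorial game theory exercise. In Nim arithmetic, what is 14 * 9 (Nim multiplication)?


Nim multiplication is bilinear over XOR: (u XOR v) * w = (u*w) XOR (v*w).
So we split each operand into its bit components and XOR the pairwise Nim products.
14 = 2 + 4 + 8 (as XOR of powers of 2).
9 = 1 + 8 (as XOR of powers of 2).
Using the standard Nim-product table on single bits:
  2*2 = 3,   2*4 = 8,   2*8 = 12,
  4*4 = 6,   4*8 = 11,  8*8 = 13,
and  1*x = x (identity), k*l = l*k (commutative).
Pairwise Nim products:
  2 * 1 = 2
  2 * 8 = 12
  4 * 1 = 4
  4 * 8 = 11
  8 * 1 = 8
  8 * 8 = 13
XOR them: 2 XOR 12 XOR 4 XOR 11 XOR 8 XOR 13 = 4.
Result: 14 * 9 = 4 (in Nim).

4


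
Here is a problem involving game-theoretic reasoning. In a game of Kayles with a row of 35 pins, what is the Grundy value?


Kayles: a move removes 1 or 2 adjacent pins from a contiguous row.
Removing pins from a row of k leaves two independent rows (a, b) with a + b = k - 1 (one pin) or a + b = k - 2 (two pins); an end removal gives a = 0.
By Sprague-Grundy, G(k) = mex{ G(a) XOR G(b) } over all these splits. G(0) = 0.
G(1): splits (0,0):0^0=0 -> mex({0}) = 1
G(2): splits (0,1):0^1=1 (0,0):0^0=0 -> mex({0, 1}) = 2
G(3): splits (0,2):0^2=2 (1,1):1^1=0 (0,1):0^1=1 -> mex({0, 1, 2}) = 3
G(4): splits (0,3):0^3=3 (1,2):1^2=3 (0,2):0^2=2 (1,1):1^1=0 -> mex({0, 2, 3}) = 1
G(5): splits (0,4):0^1=1 (1,3):1^3=2 (2,2):2^2=0 (0,3):0^3=3 (1,2):1^2=3 -> mex({0, 1, 2, 3}) = 4
G(6) = mex({0, 1, 2, 4}) = 3
G(7) = mex({0, 1, 3, 4, 5}) = 2
G(8) = mex({0, 2, 3, 5, 6}) = 1
G(9) = mex({0, 1, 2, 3, 6, 7}) = 4
G(10) = mex({0, 1, 3, 4, 5, 7}) = 2
G(11) = mex({0, 1, 2, 3, 4, 5}) = 6
G(12) = mex({0, 1, 2, 3, 5, 6, 7}) = 4
G(13) = mex({0, 2, 3, 4, 6, 7}) = 1
G(14) = mex({0, 1, 4, 5, 6, 7}) = 2
G(15) = mex({0, 1, 2, 3, 4, 5, 6}) = 7
G(16) = mex({0, 2, 3, 5, 6, 7}) = 1
G(17) = mex({0, 1, 2, 3, 5, 6, 7}) = 4
G(18) = mex({0, 1, 2, 4, 5, 6}) = 3
G(19) = mex({0, 1, 3, 4, 5, 7}) = 2
G(20) = mex({0, 2, 3, 4, 5, 6, 7}) = 1
G(21) = mex({0, 1, 2, 3, 5, 6, 7}) = 4
G(22) = mex({0, 1, 2, 3, 4, 5, 7}) = 6
G(23) = mex({0, 1, 2, 3, 4, 5, 6}) = 7
G(24) = mex({0, 1, 2, 3, 5, 6, 7}) = 4
G(25) = mex({0, 2, 3, 4, 6, 7}) = 1
G(26) = mex({0, 1, 3, 4, 5, 6, 7}) = 2
G(27) = mex({0, 1, 2, 3, 4, 5, 6, 7}) = 8
G(28) = mex({0, 1, 2, 3, 4, 6, 7, 8}) = 5
G(29) = mex({0, 1, 2, 3, 5, 6, 7, 8, 9}) = 4
G(30) = mex({0, 1, 2, 3, 4, 5, 6, 9, 10}) = 7
G(31) = mex({0, 1, 3, 4, 5, 7, 10, 11}) = 2
G(32) = mex({0, 2, 3, 4, 5, 6, 7, 9, 11}) = 1
G(33) = mex({0, 1, 2, 3, 4, 5, 6, 7, 9, 12}) = 8
G(34) = mex({0, 1, 2, 3, 4, 5, 7, 8, 11, 12}) = 6
G(35) = mex({0, 1, 2, 3, 4, 5, 6, 8, 9, 10, 11}) = 7
Therefore G(35) = 7.

7


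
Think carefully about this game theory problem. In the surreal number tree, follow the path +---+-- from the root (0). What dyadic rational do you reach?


Sign expansion: +---+--
Rule: track bounds (lo, hi), initially (-inf, +inf). On '+', the current value becomes lo and we move to the simplest number in (value, hi): value + 1 if hi = +inf, otherwise the midpoint (value + hi)/2. On '-', the current value becomes hi and we move to value - 1 if lo = -inf, otherwise the midpoint (lo + value)/2.
Start at 0.
Step 1: sign = +, move right. Bounds: (0, +inf). Value = 1
Step 2: sign = -, move left. Bounds: (0, 1). Value = 1/2
Step 3: sign = -, move left. Bounds: (0, 1/2). Value = 1/4
Step 4: sign = -, move left. Bounds: (0, 1/4). Value = 1/8
Step 5: sign = +, move right. Bounds: (1/8, 1/4). Value = 3/16
Step 6: sign = -, move left. Bounds: (1/8, 3/16). Value = 5/32
Step 7: sign = -, move left. Bounds: (1/8, 5/32). Value = 9/64
The surreal number with sign expansion +---+-- is 9/64.

9/64


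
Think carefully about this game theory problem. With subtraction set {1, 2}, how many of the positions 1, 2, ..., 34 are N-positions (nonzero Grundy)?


Subtraction set S = {1, 2}, so G(n) = n mod 3.
G(n) = 0 when n is a multiple of 3.
Multiples of 3 in [1, 34]: 11
N-positions (nonzero Grundy) = 34 - 11 = 23

23


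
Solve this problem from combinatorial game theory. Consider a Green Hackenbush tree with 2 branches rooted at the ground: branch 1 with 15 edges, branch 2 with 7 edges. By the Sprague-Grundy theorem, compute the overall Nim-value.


The tree has 2 branches from the ground vertex.
In Green Hackenbush, the Nim-value of a simple path of length k is k.
Branch 1: length 15, Nim-value = 15
Branch 2: length 7, Nim-value = 7
Total Nim-value = XOR of all branch values:
0 XOR 15 = 15
15 XOR 7 = 8
Nim-value of the tree = 8

8


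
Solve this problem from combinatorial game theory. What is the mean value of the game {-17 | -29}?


Game = {-17 | -29}, a switch {a | b} with numbers a > b.
Its thermograph has left wall a - t and right wall b + t, which meet at t = (a - b)/2, where both equal (a + b)/2. So the mast (mean value) is at (a + b)/2.
Mean = (-17 + (-29))/2 = -46/2 = -23

-23


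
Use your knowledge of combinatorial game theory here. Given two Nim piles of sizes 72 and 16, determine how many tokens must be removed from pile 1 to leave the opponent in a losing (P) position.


Piles: 72 and 16
Current XOR: 72 XOR 16 = 88 (non-zero, so this is an N-position).
To make the XOR zero, we need to find a move that balances the piles.
For pile 1 (size 72): target = 72 XOR 88 = 16
We reduce pile 1 from 72 to 16.
Tokens removed: 72 - 16 = 56
Verification: 16 XOR 16 = 0

56


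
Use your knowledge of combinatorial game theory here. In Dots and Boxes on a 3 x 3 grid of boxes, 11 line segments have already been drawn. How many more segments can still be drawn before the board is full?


Grid: 3 x 3 boxes, i.e. 4 rows and 4 columns of dots.
Horizontal edges: (rows + 1) * cols = 4 * 3 = 12
Vertical edges: rows * (cols + 1) = 3 * 4 = 12
Total edges: 12 + 12 = 24
Edges drawn: 11
Remaining: 24 - 11 = 13

13


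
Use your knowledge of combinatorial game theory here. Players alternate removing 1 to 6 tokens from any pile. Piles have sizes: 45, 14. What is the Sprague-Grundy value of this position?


Subtraction set: {1, 2, 3, 4, 5, 6}
For this subtraction set, G(n) = n mod 7 (period = max + 1 = 7).
Pile 1 (size 45): G(45) = 45 mod 7 = 3
Pile 2 (size 14): G(14) = 14 mod 7 = 0
Total Grundy value = XOR of all: 3 XOR 0 = 3

3


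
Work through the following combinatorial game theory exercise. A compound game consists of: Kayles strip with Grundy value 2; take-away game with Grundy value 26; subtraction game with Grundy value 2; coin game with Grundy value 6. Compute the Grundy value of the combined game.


By the Sprague-Grundy theorem, the Grundy value of a sum of games is the XOR of individual Grundy values.
Kayles strip: Grundy value = 2. Running XOR: 0 XOR 2 = 2
take-away game: Grundy value = 26. Running XOR: 2 XOR 26 = 24
subtraction game: Grundy value = 2. Running XOR: 24 XOR 2 = 26
coin game: Grundy value = 6. Running XOR: 26 XOR 6 = 28
The combined Grundy value is 28.

28


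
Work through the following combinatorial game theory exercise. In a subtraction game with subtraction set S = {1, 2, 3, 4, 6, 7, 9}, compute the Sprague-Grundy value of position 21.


The subtraction set is S = {1, 2, 3, 4, 6, 7, 9}.
G(k) = mex{ G(k - s) : s in S, s <= k }. We compute iteratively: G(0) = 0.
G(1) = mex({0}) = 1
G(2) = mex({0, 1}) = 2
G(3) = mex({0, 1, 2}) = 3
G(4) = mex({0, 1, 2, 3}) = 4
G(5) = mex({1, 2, 3, 4}) = 0
G(6) = mex({0, 2, 3, 4}) = 1
G(7) = mex({0, 1, 3, 4}) = 2
G(8) = mex({0, 1, 2, 4}) = 3
G(9) = mex({0, 1, 2, 3}) = 4
G(10) = mex({1, 2, 3, 4}) = 0
G(11) = mex({0, 2, 3, 4}) = 1
G(12) = mex({0, 1, 3, 4}) = 2
G(13) = mex({0, 1, 2, 4}) = 3
Observe that G(5)..G(13) = 0, 1, 2, 3, 4, 0, 1, 2, 3 repeats G(0)..G(8) = 0, 1, 2, 3, 4, 0, 1, 2, 3.
For k >= max(S) = 9, G(k) is determined by the previous 9 values G(k-9)..G(k-1); a window of 9 consecutive values has recurred shifted by 5, so by induction G(k + 5) = G(k) for all k >= 0: the sequence is periodic from the start with period 5.
One period: G(0..4) = 0, 1, 2, 3, 4.
21 mod 5 = 1, so G(21) = G(1) = 1.

1


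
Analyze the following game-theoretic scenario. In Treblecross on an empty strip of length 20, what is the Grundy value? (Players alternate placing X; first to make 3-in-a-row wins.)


Treblecross: place X on empty cells; 3-in-a-row wins.
Playing within two cells of an existing X lets the opponent win at once, so sensible play treats the cells i-2..i+2 around each X as dead. The player left with no safe cell loses, so this is a normal-play take-away game on strips of safe cells.
Placing X at cell i (0-indexed) of a strip of k safe cells leaves independent strips of sizes max(0, i-2) and max(0, k-i-3). Hence G(k) = mex{ G(max(0,i-2)) XOR G(max(0,k-i-3)) : 0 <= i < k }, with G(0) = 0.
G(1): splits (0,0):0^0=0 -> mex({0}) = 1
G(2): splits (0,0):0^0=0 -> mex({0}) = 1
G(3): splits (0,0):0^0=0 -> mex({0}) = 1
G(4): splits (0,1):0^1=1 (0,0):0^0=0 -> mex({0, 1}) = 2
G(5): splits (0,2):0^1=1 (0,1):0^1=1 (0,0):0^0=0 -> mex({0, 1}) = 2
G(6) = mex({1}) = 0
G(7) = mex({0, 1, 2}) = 3
G(8) = mex({0, 1, 2}) = 3
G(9) = mex({0, 2}) = 1
G(10) = mex({0, 2, 3}) = 1
G(11) = mex({0, 3}) = 1
G(12) = mex({1, 3}) = 0
G(13) = mex({0, 1, 2, 3}) = 4
G(14) = mex({0, 1, 2}) = 3
G(15) = mex({0, 1, 2}) = 3
G(16) = mex({0, 1, 2, 4}) = 3
G(17) = mex({0, 1, 3, 4}) = 2
G(18) = mex({0, 1, 3, 4}) = 2
G(19) = mex({0, 1, 3, 5}) = 2
G(20) = mex({0, 1, 2, 3, 5}) = 4
Therefore G(20) = 4.

4


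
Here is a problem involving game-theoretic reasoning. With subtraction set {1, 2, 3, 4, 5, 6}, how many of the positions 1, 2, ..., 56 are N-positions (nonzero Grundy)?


Subtraction set S = {1, 2, 3, 4, 5, 6}, so G(n) = n mod 7.
G(n) = 0 when n is a multiple of 7.
Multiples of 7 in [1, 56]: 8
N-positions (nonzero Grundy) = 56 - 8 = 48

48


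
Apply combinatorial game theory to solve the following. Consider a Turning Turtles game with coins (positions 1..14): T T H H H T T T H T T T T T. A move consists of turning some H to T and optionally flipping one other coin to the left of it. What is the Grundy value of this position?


Coins: T T H H H T T T H T T T T T
Key fact: a single head at position k behaves exactly like a Nim heap of size k (turning it to T and optionally flipping a coin at j < k corresponds to moving the heap from k to j, or to 0), and heads combine as a disjunctive sum (two heads at the same place would cancel, matching j XOR j = 0). So the Nim-value is the XOR of the 1-indexed positions of the heads.
Face-up positions (1-indexed): [3, 4, 5, 9]
XOR 0 with 3: 0 XOR 3 = 3
XOR 3 with 4: 3 XOR 4 = 7
XOR 7 with 5: 7 XOR 5 = 2
XOR 2 with 9: 2 XOR 9 = 11
Nim-value = 11

11


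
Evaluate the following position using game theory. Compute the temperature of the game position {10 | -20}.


The game is {10 | -20}, a switch {a | b} with numbers a > b.
Cooling {a | b} by t gives {a - t | b + t}, which stops being hot when a - t = b + t, i.e. at t = (a - b)/2. So the temperature of a switch is (a - b)/2.
Temperature = (Left option - Right option) / 2
= (10 - (-20)) / 2
= 30 / 2
= 15

15


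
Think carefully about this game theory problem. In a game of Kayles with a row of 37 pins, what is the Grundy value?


Kayles: a move removes 1 or 2 adjacent pins from a contiguous row.
Removing pins from a row of k leaves two independent rows (a, b) with a + b = k - 1 (one pin) or a + b = k - 2 (two pins); an end removal gives a = 0.
By Sprague-Grundy, G(k) = mex{ G(a) XOR G(b) } over all these splits. G(0) = 0.
G(1): splits (0,0):0^0=0 -> mex({0}) = 1
G(2): splits (0,1):0^1=1 (0,0):0^0=0 -> mex({0, 1}) = 2
G(3): splits (0,2):0^2=2 (1,1):1^1=0 (0,1):0^1=1 -> mex({0, 1, 2}) = 3
G(4): splits (0,3):0^3=3 (1,2):1^2=3 (0,2):0^2=2 (1,1):1^1=0 -> mex({0, 2, 3}) = 1
G(5): splits (0,4):0^1=1 (1,3):1^3=2 (2,2):2^2=0 (0,3):0^3=3 (1,2):1^2=3 -> mex({0, 1, 2, 3}) = 4
G(6) = mex({0, 1, 2, 4}) = 3
G(7) = mex({0, 1, 3, 4, 5}) = 2
G(8) = mex({0, 2, 3, 5, 6}) = 1
G(9) = mex({0, 1, 2, 3, 6, 7}) = 4
G(10) = mex({0, 1, 3, 4, 5, 7}) = 2
G(11) = mex({0, 1, 2, 3, 4, 5}) = 6
G(12) = mex({0, 1, 2, 3, 5, 6, 7}) = 4
G(13) = mex({0, 2, 3, 4, 6, 7}) = 1
G(14) = mex({0, 1, 4, 5, 6, 7}) = 2
G(15) = mex({0, 1, 2, 3, 4, 5, 6}) = 7
G(16) = mex({0, 2, 3, 5, 6, 7}) = 1
G(17) = mex({0, 1, 2, 3, 5, 6, 7}) = 4
G(18) = mex({0, 1, 2, 4, 5, 6}) = 3
G(19) = mex({0, 1, 3, 4, 5, 7}) = 2
G(20) = mex({0, 2, 3, 4, 5, 6, 7}) = 1
G(21) = mex({0, 1, 2, 3, 5, 6, 7}) = 4
G(22) = mex({0, 1, 2, 3, 4, 5, 7}) = 6
G(23) = mex({0, 1, 2, 3, 4, 5, 6}) = 7
G(24) = mex({0, 1, 2, 3, 5, 6, 7}) = 4
G(25) = mex({0, 2, 3, 4, 6, 7}) = 1
G(26) = mex({0, 1, 3, 4, 5, 6, 7}) = 2
G(27) = mex({0, 1, 2, 3, 4, 5, 6, 7}) = 8
G(28) = mex({0, 1, 2, 3, 4, 6, 7, 8}) = 5
G(29) = mex({0, 1, 2, 3, 5, 6, 7, 8, 9}) = 4
G(30) = mex({0, 1, 2, 3, 4, 5, 6, 9, 10}) = 7
G(31) = mex({0, 1, 3, 4, 5, 7, 10, 11}) = 2
G(32) = mex({0, 2, 3, 4, 5, 6, 7, 9, 11}) = 1
G(33) = mex({0, 1, 2, 3, 4, 5, 6, 7, 9, 12}) = 8
G(34) = mex({0, 1, 2, 3, 4, 5, 7, 8, 11, 12}) = 6
G(35) = mex({0, 1, 2, 3, 4, 5, 6, 8, 9, 10, 11}) = 7
G(36) = mex({0, 1, 2, 3, 5, 6, 7, 9, 10}) = 4
G(37) = mex({0, 2, 3, 4, 6, 7, 9, 10, 11, 12}) = 1
Therefore G(37) = 1.

1


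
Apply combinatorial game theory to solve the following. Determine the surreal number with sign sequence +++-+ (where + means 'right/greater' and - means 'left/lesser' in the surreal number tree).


Sign expansion: +++-+
Rule: track bounds (lo, hi), initially (-inf, +inf). On '+', the current value becomes lo and we move to the simplest number in (value, hi): value + 1 if hi = +inf, otherwise the midpoint (value + hi)/2. On '-', the current value becomes hi and we move to value - 1 if lo = -inf, otherwise the midpoint (lo + value)/2.
Start at 0.
Step 1: sign = +, move right. Bounds: (0, +inf). Value = 1
Step 2: sign = +, move right. Bounds: (1, +inf). Value = 2
Step 3: sign = +, move right. Bounds: (2, +inf). Value = 3
Step 4: sign = -, move left. Bounds: (2, 3). Value = 5/2
Step 5: sign = +, move right. Bounds: (5/2, 3). Value = 11/4
The surreal number with sign expansion +++-+ is 11/4.

11/4


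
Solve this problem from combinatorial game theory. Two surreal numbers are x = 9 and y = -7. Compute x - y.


x = 9, y = -7
x - y = 9 - -7 = 16

16


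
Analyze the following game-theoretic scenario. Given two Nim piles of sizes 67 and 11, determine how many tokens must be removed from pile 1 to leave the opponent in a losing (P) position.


Piles: 67 and 11
Current XOR: 67 XOR 11 = 72 (non-zero, so this is an N-position).
To make the XOR zero, we need to find a move that balances the piles.
For pile 1 (size 67): target = 67 XOR 72 = 11
We reduce pile 1 from 67 to 11.
Tokens removed: 67 - 11 = 56
Verification: 11 XOR 11 = 0

56


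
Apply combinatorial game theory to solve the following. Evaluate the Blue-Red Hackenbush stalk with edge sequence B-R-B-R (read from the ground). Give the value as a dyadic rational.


Edges (from ground): B-R-B-R
By Berlekamp's sign-expansion rule, a Blue-Red Hackenbush stalk has the value of the surreal number whose sign sequence is the edge sequence with B -> + and R -> -.
Sign sequence: +-+-
Trace the sign expansion in the surreal number tree, starting from 0:
Edge 1: B (sign +) -> bounds (0, +inf), value = 1
Edge 2: R (sign -) -> bounds (0, 1), value = 1/2
Edge 3: B (sign +) -> bounds (1/2, 1), value = 3/4
Edge 4: R (sign -) -> bounds (1/2, 3/4), value = 5/8
Game value = 5/8

5/8


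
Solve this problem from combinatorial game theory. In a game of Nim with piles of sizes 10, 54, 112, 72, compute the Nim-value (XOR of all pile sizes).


We need the XOR (exclusive or) of all pile sizes.
After XOR-ing pile 1 (size 10): 0 XOR 10 = 10
After XOR-ing pile 2 (size 54): 10 XOR 54 = 60
After XOR-ing pile 3 (size 112): 60 XOR 112 = 76
After XOR-ing pile 4 (size 72): 76 XOR 72 = 4
The Nim-value of this position is 4.

4


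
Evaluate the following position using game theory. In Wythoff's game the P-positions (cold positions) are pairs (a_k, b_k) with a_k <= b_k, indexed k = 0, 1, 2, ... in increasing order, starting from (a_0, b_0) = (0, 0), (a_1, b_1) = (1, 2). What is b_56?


By Wythoff's theorem, a_k = floor(k * phi) and b_k = floor(k * phi^2) = a_k + k, where phi = (1 + sqrt(5))/2 is the golden ratio.
phi = (1 + sqrt(5))/2 = 1.618034
phi^2 = phi + 1 = 2.618034
k = 56
k * phi^2 = 56 * 2.618034 = 146.609903
b_56 = floor(k * phi^2) = 146 (check: a_56 + k = 90 + 56 = 146)

146


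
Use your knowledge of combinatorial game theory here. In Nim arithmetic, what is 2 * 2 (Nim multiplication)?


Nim multiplication is bilinear over XOR: (u XOR v) * w = (u*w) XOR (v*w).
So we split each operand into its bit components and XOR the pairwise Nim products.
2 = 2 (as XOR of powers of 2).
2 = 2 (as XOR of powers of 2).
Using the standard Nim-product table on single bits:
  2*2 = 3,   2*4 = 8,   2*8 = 12,
  4*4 = 6,   4*8 = 11,  8*8 = 13,
and  1*x = x (identity), k*l = l*k (commutative).
Pairwise Nim products:
  2 * 2 = 3
XOR them: 3 = 3.
Result: 2 * 2 = 3 (in Nim).

3


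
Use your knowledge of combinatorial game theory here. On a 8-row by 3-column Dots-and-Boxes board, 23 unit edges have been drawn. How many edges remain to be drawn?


Grid: 8 x 3 boxes, i.e. 9 rows and 4 columns of dots.
Horizontal edges: (rows + 1) * cols = 9 * 3 = 27
Vertical edges: rows * (cols + 1) = 8 * 4 = 32
Total edges: 27 + 32 = 59
Edges drawn: 23
Remaining: 59 - 23 = 36

36


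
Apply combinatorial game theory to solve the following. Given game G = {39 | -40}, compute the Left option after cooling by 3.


Original game: {39 | -40} (a switch {a | b} with a > b).
Cooling by t (for t below the temperature (a - b)/2 = 79/2) taxes each move by t: {a | b} cooled by t is {a - t | b + t}.
Cooling amount: t = 3
Cooled Left option: 39 - 3 = 36
Cooled Right option: -40 + 3 = -37
Cooled game: {36 | -37}
Left option = 36

36


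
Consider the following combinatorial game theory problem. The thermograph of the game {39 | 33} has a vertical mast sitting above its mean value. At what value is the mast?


Game = {39 | 33}, a switch {a | b} with numbers a > b.
Its thermograph has left wall a - t and right wall b + t, which meet at t = (a - b)/2, where both equal (a + b)/2. So the mast (mean value) is at (a + b)/2.
Mean = (39 + (33))/2 = 72/2 = 36

36


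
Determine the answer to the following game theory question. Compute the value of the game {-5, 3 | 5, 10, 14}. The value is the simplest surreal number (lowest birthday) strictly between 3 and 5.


Left options: {-5, 3}, max = 3
Right options: {5, 10, 14}, min = 5
All options are numbers and max(Left) < min(Right), so by the simplicity theorem the value is the simplest (earliest-born) number strictly between 3 and 5.
The only integer strictly between 3 and 5 is 4.
No non-integer in the interval can be simpler: if x is a non-integer in the interval, then floor(x) or ceil(x) also lies in the interval (the interval contains an integer), and both are proper prefixes of x's sign expansion, i.e. born earlier. So the game value is 4.
Game value = 4

4


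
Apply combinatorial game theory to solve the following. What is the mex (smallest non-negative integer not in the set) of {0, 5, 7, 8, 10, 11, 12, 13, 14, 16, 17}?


Set = {0, 5, 7, 8, 10, 11, 12, 13, 14, 16, 17}
0 is in the set.
1 is NOT in the set. This is the mex.
mex = 1

1


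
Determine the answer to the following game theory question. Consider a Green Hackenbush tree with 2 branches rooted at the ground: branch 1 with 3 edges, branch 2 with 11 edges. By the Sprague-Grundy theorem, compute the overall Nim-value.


The tree has 2 branches from the ground vertex.
In Green Hackenbush, the Nim-value of a simple path of length k is k.
Branch 1: length 3, Nim-value = 3
Branch 2: length 11, Nim-value = 11
Total Nim-value = XOR of all branch values:
0 XOR 3 = 3
3 XOR 11 = 8
Nim-value of the tree = 8

8


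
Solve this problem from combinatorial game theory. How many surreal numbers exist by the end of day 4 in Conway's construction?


Day 0: {|} = 0 is born. Count = 1.
Day n: the number of surreal numbers born by day n is 2^(n+1) - 1.
By day 0: 2^1 - 1 = 1
By day 1: 2^2 - 1 = 3
By day 2: 2^3 - 1 = 7
By day 3: 2^4 - 1 = 15
By day 4: 2^5 - 1 = 31
By day 4: 31 surreal numbers.

31


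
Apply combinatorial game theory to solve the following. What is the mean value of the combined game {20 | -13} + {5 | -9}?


G1 = {20 | -13}, G2 = {5 | -9}
Each is a switch {a | b} with numbers a > b; its mean value is (a + b)/2, and mean value is additive over game sums: m(G1 + G2) = m(G1) + m(G2).
Mean of G1 = (20 + (-13))/2 = 7/2 = 7/2
Mean of G2 = (5 + (-9))/2 = -4/2 = -2
Mean of G1 + G2 = 7/2 + -2 = 3/2

3/2


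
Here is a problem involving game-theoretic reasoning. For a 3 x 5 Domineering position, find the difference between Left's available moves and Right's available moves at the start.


Board is 3 x 5 (rows x cols).
Left (vertical) placements: (rows-1) * cols = 2 * 5 = 10
Right (horizontal) placements: rows * (cols-1) = 3 * 4 = 12
Advantage = Left - Right = 10 - 12 = -2

-2


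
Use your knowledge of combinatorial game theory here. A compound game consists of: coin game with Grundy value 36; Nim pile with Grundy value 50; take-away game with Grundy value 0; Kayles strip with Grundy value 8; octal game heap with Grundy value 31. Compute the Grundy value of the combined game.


By the Sprague-Grundy theorem, the Grundy value of a sum of games is the XOR of individual Grundy values.
coin game: Grundy value = 36. Running XOR: 0 XOR 36 = 36
Nim pile: Grundy value = 50. Running XOR: 36 XOR 50 = 22
take-away game: Grundy value = 0. Running XOR: 22 XOR 0 = 22
Kayles strip: Grundy value = 8. Running XOR: 22 XOR 8 = 30
octal game heap: Grundy value = 31. Running XOR: 30 XOR 31 = 1
The combined Grundy value is 1.

1


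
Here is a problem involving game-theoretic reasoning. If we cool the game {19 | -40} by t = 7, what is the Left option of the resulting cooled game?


Original game: {19 | -40} (a switch {a | b} with a > b).
Cooling by t (for t below the temperature (a - b)/2 = 59/2) taxes each move by t: {a | b} cooled by t is {a - t | b + t}.
Cooling amount: t = 7
Cooled Left option: 19 - 7 = 12
Cooled Right option: -40 + 7 = -33
Cooled game: {12 | -33}
Left option = 12

12


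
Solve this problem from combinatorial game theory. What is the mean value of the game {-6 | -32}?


Game = {-6 | -32}, a switch {a | b} with numbers a > b.
Its thermograph has left wall a - t and right wall b + t, which meet at t = (a - b)/2, where both equal (a + b)/2. So the mast (mean value) is at (a + b)/2.
Mean = (-6 + (-32))/2 = -38/2 = -19

-19


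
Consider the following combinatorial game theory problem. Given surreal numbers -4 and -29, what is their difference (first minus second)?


x = -4, y = -29
x - y = -4 - -29 = 25

25


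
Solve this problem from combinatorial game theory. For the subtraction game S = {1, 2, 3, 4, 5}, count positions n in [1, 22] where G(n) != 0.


Subtraction set S = {1, 2, 3, 4, 5}, so G(n) = n mod 6.
G(n) = 0 when n is a multiple of 6.
Multiples of 6 in [1, 22]: 3
N-positions (nonzero Grundy) = 22 - 3 = 19

19


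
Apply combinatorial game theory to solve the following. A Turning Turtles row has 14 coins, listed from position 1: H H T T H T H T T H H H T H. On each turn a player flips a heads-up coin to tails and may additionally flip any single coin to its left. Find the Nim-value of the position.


Coins: H H T T H T H T T H H H T H
Key fact: a single head at position k behaves exactly like a Nim heap of size k (turning it to T and optionally flipping a coin at j < k corresponds to moving the heap from k to j, or to 0), and heads combine as a disjunctive sum (two heads at the same place would cancel, matching j XOR j = 0). So the Nim-value is the XOR of the 1-indexed positions of the heads.
Face-up positions (1-indexed): [1, 2, 5, 7, 10, 11, 12, 14]
XOR 0 with 1: 0 XOR 1 = 1
XOR 1 with 2: 1 XOR 2 = 3
XOR 3 with 5: 3 XOR 5 = 6
XOR 6 with 7: 6 XOR 7 = 1
XOR 1 with 10: 1 XOR 10 = 11
XOR 11 with 11: 11 XOR 11 = 0
XOR 0 with 12: 0 XOR 12 = 12
XOR 12 with 14: 12 XOR 14 = 2
Nim-value = 2

2


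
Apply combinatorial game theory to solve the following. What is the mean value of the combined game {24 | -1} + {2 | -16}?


G1 = {24 | -1}, G2 = {2 | -16}
Each is a switch {a | b} with numbers a > b; its mean value is (a + b)/2, and mean value is additive over game sums: m(G1 + G2) = m(G1) + m(G2).
Mean of G1 = (24 + (-1))/2 = 23/2 = 23/2
Mean of G2 = (2 + (-16))/2 = -14/2 = -7
Mean of G1 + G2 = 23/2 + -7 = 9/2

9/2


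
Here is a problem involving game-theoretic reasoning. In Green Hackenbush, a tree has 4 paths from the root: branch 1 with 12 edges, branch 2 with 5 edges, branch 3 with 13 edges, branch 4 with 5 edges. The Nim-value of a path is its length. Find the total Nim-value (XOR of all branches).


The tree has 4 branches from the ground vertex.
In Green Hackenbush, the Nim-value of a simple path of length k is k.
Branch 1: length 12, Nim-value = 12
Branch 2: length 5, Nim-value = 5
Branch 3: length 13, Nim-value = 13
Branch 4: length 5, Nim-value = 5
Total Nim-value = XOR of all branch values:
0 XOR 12 = 12
12 XOR 5 = 9
9 XOR 13 = 4
4 XOR 5 = 1
Nim-value of the tree = 1

1


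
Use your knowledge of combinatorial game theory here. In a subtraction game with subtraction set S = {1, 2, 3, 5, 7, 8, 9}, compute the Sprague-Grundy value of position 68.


The subtraction set is S = {1, 2, 3, 5, 7, 8, 9}.
G(k) = mex{ G(k - s) : s in S, s <= k }. We compute iteratively: G(0) = 0.
G(1) = mex({0}) = 1
G(2) = mex({0, 1}) = 2
G(3) = mex({0, 1, 2}) = 3
G(4) = mex({1, 2, 3}) = 0
G(5) = mex({0, 2, 3}) = 1
G(6) = mex({0, 1, 3}) = 2
G(7) = mex({0, 1, 2}) = 3
G(8) = mex({0, 1, 2, 3}) = 4
G(9) = mex({0, 1, 2, 3, 4}) = 5
G(10) = mex({1, 2, 3, 4, 5}) = 0
G(11) = mex({0, 2, 3, 4, 5}) = 1
G(12) = mex({0, 1, 3, 5}) = 2
G(13) = mex({0, 1, 2, 4}) = 3
G(14) = mex({1, 2, 3, 5}) = 0
G(15) = mex({0, 2, 3, 4}) = 1
G(16) = mex({0, 1, 3, 4, 5}) = 2
G(17) = mex({0, 1, 2, 4, 5}) = 3
G(18) = mex({0, 1, 2, 3, 5}) = 4
Observe that G(10)..G(18) = 0, 1, 2, 3, 0, 1, 2, 3, 4 repeats G(0)..G(8) = 0, 1, 2, 3, 0, 1, 2, 3, 4.
For k >= max(S) = 9, G(k) is determined by the previous 9 values G(k-9)..G(k-1); a window of 9 consecutive values has recurred shifted by 10, so by induction G(k + 10) = G(k) for all k >= 0: the sequence is periodic from the start with period 10.
One period: G(0..9) = 0, 1, 2, 3, 0, 1, 2, 3, 4, 5.
68 mod 10 = 8, so G(68) = G(8) = 4.

4


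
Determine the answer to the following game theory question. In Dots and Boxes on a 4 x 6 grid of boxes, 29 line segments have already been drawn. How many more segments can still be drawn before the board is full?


Grid: 4 x 6 boxes, i.e. 5 rows and 7 columns of dots.
Horizontal edges: (rows + 1) * cols = 5 * 6 = 30
Vertical edges: rows * (cols + 1) = 4 * 7 = 28
Total edges: 30 + 28 = 58
Edges drawn: 29
Remaining: 58 - 29 = 29

29


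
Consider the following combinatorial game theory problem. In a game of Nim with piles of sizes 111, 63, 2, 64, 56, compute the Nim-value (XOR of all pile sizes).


We need the XOR (exclusive or) of all pile sizes.
After XOR-ing pile 1 (size 111): 0 XOR 111 = 111
After XOR-ing pile 2 (size 63): 111 XOR 63 = 80
After XOR-ing pile 3 (size 2): 80 XOR 2 = 82
After XOR-ing pile 4 (size 64): 82 XOR 64 = 18
After XOR-ing pile 5 (size 56): 18 XOR 56 = 42
The Nim-value of this position is 42.

42


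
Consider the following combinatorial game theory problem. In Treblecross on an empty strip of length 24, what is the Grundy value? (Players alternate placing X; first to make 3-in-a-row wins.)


Treblecross: place X on empty cells; 3-in-a-row wins.
Playing within two cells of an existing X lets the opponent win at once, so sensible play treats the cells i-2..i+2 around each X as dead. The player left with no safe cell loses, so this is a normal-play take-away game on strips of safe cells.
Placing X at cell i (0-indexed) of a strip of k safe cells leaves independent strips of sizes max(0, i-2) and max(0, k-i-3). Hence G(k) = mex{ G(max(0,i-2)) XOR G(max(0,k-i-3)) : 0 <= i < k }, with G(0) = 0.
G(1): splits (0,0):0^0=0 -> mex({0}) = 1
G(2): splits (0,0):0^0=0 -> mex({0}) = 1
G(3): splits (0,0):0^0=0 -> mex({0}) = 1
G(4): splits (0,1):0^1=1 (0,0):0^0=0 -> mex({0, 1}) = 2
G(5): splits (0,2):0^1=1 (0,1):0^1=1 (0,0):0^0=0 -> mex({0, 1}) = 2
G(6) = mex({1}) = 0
G(7) = mex({0, 1, 2}) = 3
G(8) = mex({0, 1, 2}) = 3
G(9) = mex({0, 2}) = 1
G(10) = mex({0, 2, 3}) = 1
G(11) = mex({0, 3}) = 1
G(12) = mex({1, 3}) = 0
G(13) = mex({0, 1, 2, 3}) = 4
G(14) = mex({0, 1, 2}) = 3
G(15) = mex({0, 1, 2}) = 3
G(16) = mex({0, 1, 2, 4}) = 3
G(17) = mex({0, 1, 3, 4}) = 2
G(18) = mex({0, 1, 3, 4}) = 2
G(19) = mex({0, 1, 3, 5}) = 2
G(20) = mex({0, 1, 2, 3, 5}) = 4
G(21) = mex({0, 1, 2, 3, 5}) = 4
G(22) = mex({1, 2, 6}) = 0
G(23) = mex({0, 1, 2, 3, 4, 6}) = 5
G(24) = mex({0, 1, 2, 3, 4}) = 5
Therefore G(24) = 5.

5


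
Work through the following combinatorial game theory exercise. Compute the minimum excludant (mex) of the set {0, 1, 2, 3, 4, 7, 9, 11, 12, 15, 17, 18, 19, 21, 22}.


Set = {0, 1, 2, 3, 4, 7, 9, 11, 12, 15, 17, 18, 19, 21, 22}
0 is in the set.
1 is in the set.
2 is in the set.
3 is in the set.
4 is in the set.
5 is NOT in the set. This is the mex.
mex = 5

5


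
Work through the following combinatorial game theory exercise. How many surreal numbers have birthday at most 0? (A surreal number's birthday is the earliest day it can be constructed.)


Day 0: {|} = 0 is born. Count = 1.
Day n: the number of surreal numbers born by day n is 2^(n+1) - 1.
By day 0: 2^1 - 1 = 1
By day 0: 1 surreal numbers.

1
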